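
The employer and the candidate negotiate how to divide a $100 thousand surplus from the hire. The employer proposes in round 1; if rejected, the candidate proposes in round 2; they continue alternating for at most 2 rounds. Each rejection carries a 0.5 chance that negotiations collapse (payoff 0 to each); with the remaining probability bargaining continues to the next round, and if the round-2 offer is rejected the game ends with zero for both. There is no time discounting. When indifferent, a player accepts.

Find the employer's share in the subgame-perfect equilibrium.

Round 2 (the candidate proposes): the employer will accept anything ≥ 0, so the candidate offers 0 and keeps 100.
Round 1 (the employer proposes): rejecting gives the candidate an expected 0.5 × 100 = 50, so the employer offers 50, keeping 50.

50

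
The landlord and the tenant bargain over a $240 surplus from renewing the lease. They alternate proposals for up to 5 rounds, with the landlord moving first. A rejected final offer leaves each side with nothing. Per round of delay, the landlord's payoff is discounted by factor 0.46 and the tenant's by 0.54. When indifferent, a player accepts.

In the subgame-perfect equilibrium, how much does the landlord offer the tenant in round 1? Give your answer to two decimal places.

Round 5 (the landlord proposes): the tenant will accept anything ≥ 0, so the landlord offers 0 and keeps 240.
Round 4 (the tenant proposes): the landlord can get 240 next round, worth 0.46 × 240 = 110.4 now, so the tenant offers 110.4, keeping 129.6.
Round 3 (the landlord proposes): the tenant can get 129.6 next round, worth 0.54 × 129.6 = 69.984 now; the landlord offers that and keeps 170.016.
Round 2 (the tenant proposes): the landlord can get 170.016 next round, worth 0.46 × 170.016 = 78.20736 now. The tenant offers 78.20736 and keeps 240 − 78.20736 = 161.79264.
Round 1 (the landlord proposes): the tenant can get 161.79264 next round, worth 0.54 × 161.79264 = 87.3680256 now, so the landlord offers 87.3680256, keeping 152.6319744.

87.37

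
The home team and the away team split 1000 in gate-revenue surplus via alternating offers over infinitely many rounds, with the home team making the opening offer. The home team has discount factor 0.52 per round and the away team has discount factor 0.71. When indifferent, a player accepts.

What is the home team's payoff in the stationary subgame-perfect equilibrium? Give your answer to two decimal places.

Let x be the home team's share when the home team proposes and y be the away team's share when the away team proposes.
The away team accepts iff offered ≥ 0.71·y, so x = 1000 − 0.71y. Symmetrically y = 1000 − 0.52x.
Substituting: x = 1000 − 0.71(1000 − 0.52x), giving x(1 − 0.52·0.71) = 1000(1 − 0.71).
So x = 1000 × 0.29 / 0.6308 ≈ 459.7337, and the away team receives 1000 − x ≈ 540.2663.

459.73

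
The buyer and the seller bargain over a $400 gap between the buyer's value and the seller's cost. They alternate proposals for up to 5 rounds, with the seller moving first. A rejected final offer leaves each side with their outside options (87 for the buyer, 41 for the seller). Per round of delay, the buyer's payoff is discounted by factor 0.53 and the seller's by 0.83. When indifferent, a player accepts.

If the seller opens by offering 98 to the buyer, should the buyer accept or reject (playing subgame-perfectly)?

Accept

Work out the buyer's continuation value if the offer is rejected.
Round 5 (the seller proposes): the buyer gets 87 if talks fail, so the seller offers 87 and keeps 313.
Round 4 (the buyer proposes): the seller can get 313 next round, worth 0.83 × 313 = 259.79 now, so the buyer offers 259.79, keeping 140.21.
Round 3 (the seller proposes): the buyer can get 140.21 next round, worth 0.53 × 140.21 = 74.3113 now, so the seller offers 74.3113, keeping 325.6887.
Round 2 (the buyer proposes): the seller can get 325.6887 next round, worth 0.83 × 325.6887 = 270.321621 now. The buyer offers 270.321621 and keeps 400 − 270.321621 = 129.678379.
So by rejecting in round 1, the buyer gets 129.678379 next round, worth 0.53 × 129.678379 = 68.72954087 now.
Offer 98 ≥ 68.72954087, so the buyer accepts.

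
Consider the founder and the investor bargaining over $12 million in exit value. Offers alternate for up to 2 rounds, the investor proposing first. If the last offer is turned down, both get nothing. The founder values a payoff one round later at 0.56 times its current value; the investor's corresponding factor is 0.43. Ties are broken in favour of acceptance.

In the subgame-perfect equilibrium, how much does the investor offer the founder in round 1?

6.72

Round 2 (the founder proposes): rejection yields 0 for the investor; the founder offers 0 and keeps 12.
Round 1 (the investor proposes): the founder can get 12 next round, worth 0.56 × 12 = 6.72 now; the investor offers that and keeps 5.28.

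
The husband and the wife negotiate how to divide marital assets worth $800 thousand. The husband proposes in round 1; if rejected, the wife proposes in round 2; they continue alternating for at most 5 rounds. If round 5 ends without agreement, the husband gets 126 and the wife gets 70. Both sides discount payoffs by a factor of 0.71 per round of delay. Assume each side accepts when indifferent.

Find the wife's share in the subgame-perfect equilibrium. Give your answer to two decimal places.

265.54

Solve by backward induction from round 5.
Round 5 (the husband proposes): the wife gets 70 if talks fail, so the husband offers 70 and keeps 730.
Round 4 (the wife proposes): the husband can get 730 next round, worth 0.71 × 730 = 518.3 now. The wife offers 518.3 and keeps 800 − 518.3 = 281.7.
Round 3 (the husband proposes): the wife can get 281.7 next round, worth 0.71 × 281.7 = 200.007 now. The husband offers 200.007 and keeps 800 − 200.007 = 599.993.
Round 2 (the wife proposes): the husband can get 599.993 next round, worth 0.71 × 599.993 = 425.99503 now; the wife offers that and keeps 374.00497.
Round 1 (the husband proposes): the wife can get 374.00497 next round, worth 0.71 × 374.00497 = 265.5435287 now. The husband offers 265.5435287 and keeps 800 − 265.5435287 = 534.4564713.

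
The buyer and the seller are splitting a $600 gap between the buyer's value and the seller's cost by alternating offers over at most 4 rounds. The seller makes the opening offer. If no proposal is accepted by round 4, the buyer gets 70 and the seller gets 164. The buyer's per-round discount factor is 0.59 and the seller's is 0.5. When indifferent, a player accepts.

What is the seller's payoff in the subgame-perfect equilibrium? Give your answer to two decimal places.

Round 4 (the buyer proposes): the seller gets 164 if talks fail, so the buyer offers 164 and keeps 436.
Round 3 (the seller proposes): the buyer can get 436 next round, worth 0.59 × 436 = 257.24 now, so the seller offers 257.24, keeping 342.76.
Round 2 (the buyer proposes): the seller can get 342.76 next round, worth 0.5 × 342.76 = 171.38 now. The buyer offers 171.38 and keeps 600 − 171.38 = 428.62.
Round 1 (the seller proposes): the buyer can get 428.62 next round, worth 0.59 × 428.62 = 252.8858 now; the seller offers that and keeps 347.1142.

347.11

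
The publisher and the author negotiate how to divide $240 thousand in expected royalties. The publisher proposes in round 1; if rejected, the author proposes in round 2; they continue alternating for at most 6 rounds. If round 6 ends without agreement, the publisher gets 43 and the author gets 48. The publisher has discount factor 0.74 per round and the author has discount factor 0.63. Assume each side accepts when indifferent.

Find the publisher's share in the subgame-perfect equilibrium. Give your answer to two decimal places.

155.39

Work backward from the last round.
Round 6 (the author proposes): the publisher gets 43 if talks fail, so the author offers 43 and keeps 197.
Round 5 (the publisher proposes): the author can get 197 next round, worth 0.63 × 197 = 124.11 now. The publisher offers 124.11 and keeps 240 − 124.11 = 115.89.
Round 4 (the author proposes): the publisher can get 115.89 next round, worth 0.74 × 115.89 = 85.7586 now, so the author offers 85.7586, keeping 154.2414.
Round 3 (the publisher proposes): the author can get 154.2414 next round, worth 0.63 × 154.2414 = 97.172082 now, so the publisher offers 97.172082, keeping 142.827918.
Round 2 (the author proposes): the publisher can get 142.827918 next round, worth 0.74 × 142.827918 = 105.69265932 now; the author offers that and keeps 134.30734068.
Round 1 (the publisher proposes): the author can get 134.30734068 next round, worth 0.63 × 134.30734068 = 84.6136246284 now; the publisher offers that and keeps 155.3863753716.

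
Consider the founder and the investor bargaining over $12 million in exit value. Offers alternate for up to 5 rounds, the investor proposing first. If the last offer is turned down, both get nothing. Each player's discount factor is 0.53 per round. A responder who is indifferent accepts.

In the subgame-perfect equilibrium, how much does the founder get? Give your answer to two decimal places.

3.83

Work backward from the last round.
Round 5 (the investor proposes): the founder will accept anything ≥ 0, so the investor offers 0 and keeps 12.
Round 4 (the founder proposes): the investor can get 12 next round, worth 0.53 × 12 = 6.36 now, so the founder offers 6.36, keeping 5.64.
Round 3 (the investor proposes): the founder can get 5.64 next round, worth 0.53 × 5.64 = 2.9892 now; the investor offers that and keeps 9.0108.
Round 2 (the founder proposes): the investor can get 9.0108 next round, worth 0.53 × 9.0108 = 4.775724 now, so the founder offers 4.775724, keeping 7.224276.
Round 1 (the investor proposes): the founder can get 7.224276 next round, worth 0.53 × 7.224276 = 3.82886628 now. The investor offers 3.82886628 and keeps 12 − 3.82886628 = 8.17113372.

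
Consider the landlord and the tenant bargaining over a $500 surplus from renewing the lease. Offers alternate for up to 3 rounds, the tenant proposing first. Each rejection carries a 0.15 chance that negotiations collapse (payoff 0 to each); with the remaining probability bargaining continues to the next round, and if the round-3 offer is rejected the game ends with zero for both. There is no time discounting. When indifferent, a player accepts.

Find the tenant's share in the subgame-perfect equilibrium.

436.25

Round 3 (the tenant proposes): rejection yields 0 for the landlord; the tenant offers 0 and keeps 500.
Round 2 (the landlord proposes): rejecting gives the tenant an expected 0.85 × 500 = 425, so the landlord offers 425, keeping 75.
Round 1 (the tenant proposes): rejecting gives the landlord an expected 0.85 × 75 = 63.75; the tenant offers that and keeps 436.25.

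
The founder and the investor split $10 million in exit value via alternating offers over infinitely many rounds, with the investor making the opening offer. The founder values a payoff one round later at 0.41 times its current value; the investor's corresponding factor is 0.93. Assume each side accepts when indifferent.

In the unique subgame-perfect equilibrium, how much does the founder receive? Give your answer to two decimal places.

0.46

Let x be the investor's share when the investor proposes and y be the founder's share when the founder proposes.
The founder accepts iff offered ≥ 0.41·y, so x = 10 − 0.41y. Symmetrically y = 10 − 0.93x.
Substituting: x = 10 − 0.41(10 − 0.93x), giving x(1 − 0.93·0.41) = 10(1 − 0.41).
So x = 10 × 0.59 / 0.6187 ≈ 9.5361, and the founder receives 10 − x ≈ 0.4639.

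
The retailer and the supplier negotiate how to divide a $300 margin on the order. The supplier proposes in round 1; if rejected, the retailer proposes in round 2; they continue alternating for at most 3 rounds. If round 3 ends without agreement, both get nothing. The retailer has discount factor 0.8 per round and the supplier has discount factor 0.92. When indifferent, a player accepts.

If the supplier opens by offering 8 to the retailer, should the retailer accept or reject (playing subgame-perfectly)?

Round 3 (the supplier proposes): the retailer will accept anything ≥ 0, so the supplier offers 0 and keeps 300.
Round 2 (the retailer proposes): the supplier can get 300 next round, worth 0.92 × 300 = 276 now. The retailer offers 276 and keeps 300 − 276 = 24.
So by rejecting in round 1, the retailer gets 24 next round, worth 0.8 × 24 = 19.2 now.
Offer 8 < 19.2, so the retailer rejects.

Reject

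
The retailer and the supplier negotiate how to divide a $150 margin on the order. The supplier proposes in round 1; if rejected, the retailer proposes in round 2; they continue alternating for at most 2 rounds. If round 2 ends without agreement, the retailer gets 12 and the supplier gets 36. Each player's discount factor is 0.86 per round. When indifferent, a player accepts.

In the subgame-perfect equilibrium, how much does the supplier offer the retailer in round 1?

98.04

Round 2 (the retailer proposes): the supplier gets 36 if talks fail, so the retailer offers 36 and keeps 114.
Round 1 (the supplier proposes): the retailer can get 114 next round, worth 0.86 × 114 = 98.04 now, so the supplier offers 98.04, keeping 51.96.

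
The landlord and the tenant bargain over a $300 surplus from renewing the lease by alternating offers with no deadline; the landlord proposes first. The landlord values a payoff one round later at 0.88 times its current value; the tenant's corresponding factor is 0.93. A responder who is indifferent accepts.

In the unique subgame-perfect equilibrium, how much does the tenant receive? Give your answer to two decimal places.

184.36

When the landlord proposes, the tenant accepts any offer worth at least 0.93 times what the tenant would get by proposing next round; and vice versa.
This gives x = 300 − 0.93y and y = 300 − 0.88x, where x and y are each side's share when it proposes.
Hence (1 − 0.93·0.88)x = 300(1 − 0.93), i.e. 0.1816·x = 21.
x ≈ 115.6388; the tenant's share is 300 − x ≈ 184.3612.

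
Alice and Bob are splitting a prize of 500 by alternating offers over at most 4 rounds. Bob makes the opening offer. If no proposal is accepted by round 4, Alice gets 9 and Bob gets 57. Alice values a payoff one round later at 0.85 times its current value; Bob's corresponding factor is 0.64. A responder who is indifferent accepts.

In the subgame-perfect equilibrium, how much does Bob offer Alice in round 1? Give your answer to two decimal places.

357.84

Solve by backward induction from round 4.
Round 4 (Alice proposes): Bob gets 57 if talks fail, so Alice offers 57 and keeps 443.
Round 3 (Bob proposes): Alice can get 443 next round, worth 0.85 × 443 = 376.55 now, so Bob offers 376.55, keeping 123.45.
Round 2 (Alice proposes): Bob can get 123.45 next round, worth 0.64 × 123.45 = 79.008 now. Alice offers 79.008 and keeps 500 − 79.008 = 420.992.
Round 1 (Bob proposes): Alice can get 420.992 next round, worth 0.85 × 420.992 = 357.8432 now; Bob offers that and keeps 142.1568.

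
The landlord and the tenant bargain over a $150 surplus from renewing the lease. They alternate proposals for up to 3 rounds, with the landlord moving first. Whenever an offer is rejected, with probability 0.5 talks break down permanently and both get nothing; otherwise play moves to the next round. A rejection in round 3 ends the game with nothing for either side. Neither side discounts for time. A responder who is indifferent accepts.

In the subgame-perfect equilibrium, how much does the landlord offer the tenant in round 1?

37.5

Round 3 (the landlord proposes): rejection yields 0 for the tenant; the landlord offers 0 and keeps 150.
Round 2 (the tenant proposes): rejecting gives the landlord an expected 0.5 × 150 = 75. The tenant offers 75 and keeps 150 − 75 = 75.
Round 1 (the landlord proposes): rejecting gives the tenant an expected 0.5 × 75 = 37.5, so the landlord offers 37.5, keeping 112.5.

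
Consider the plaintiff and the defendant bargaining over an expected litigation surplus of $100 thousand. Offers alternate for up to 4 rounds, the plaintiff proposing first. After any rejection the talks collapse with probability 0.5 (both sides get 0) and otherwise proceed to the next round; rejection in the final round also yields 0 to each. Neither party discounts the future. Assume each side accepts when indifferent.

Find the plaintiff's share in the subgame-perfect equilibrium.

62.5

By backward induction:
Round 4 (the defendant proposes): the plaintiff will accept anything ≥ 0, so the defendant offers 0 and keeps 100.
Round 3 (the plaintiff proposes): rejecting gives the defendant an expected 0.5 × 100 = 50; the plaintiff offers that and keeps 50.
Round 2 (the defendant proposes): rejecting gives the plaintiff an expected 0.5 × 50 = 25; the defendant offers that and keeps 75.
Round 1 (the plaintiff proposes): rejecting gives the defendant an expected 0.5 × 75 = 37.5, so the plaintiff offers 37.5, keeping 62.5.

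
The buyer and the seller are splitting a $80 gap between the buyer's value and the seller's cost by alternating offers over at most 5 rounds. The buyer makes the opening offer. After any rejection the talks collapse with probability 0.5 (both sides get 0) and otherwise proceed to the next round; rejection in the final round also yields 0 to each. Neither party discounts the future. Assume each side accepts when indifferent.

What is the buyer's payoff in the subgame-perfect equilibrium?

By backward induction:
Round 5 (the buyer proposes): rejection yields 0 for the seller; the buyer offers 0 and keeps 80.
Round 4 (the seller proposes): rejecting gives the buyer an expected 0.5 × 80 = 40; the seller offers that and keeps 40.
Round 3 (the buyer proposes): rejecting gives the seller an expected 0.5 × 40 = 20. The buyer offers 20 and keeps 80 − 20 = 60.
Round 2 (the seller proposes): rejecting gives the buyer an expected 0.5 × 60 = 30; the seller offers that and keeps 50.
Round 1 (the buyer proposes): rejecting gives the seller an expected 0.5 × 50 = 25. The buyer offers 25 and keeps 80 − 25 = 55.

55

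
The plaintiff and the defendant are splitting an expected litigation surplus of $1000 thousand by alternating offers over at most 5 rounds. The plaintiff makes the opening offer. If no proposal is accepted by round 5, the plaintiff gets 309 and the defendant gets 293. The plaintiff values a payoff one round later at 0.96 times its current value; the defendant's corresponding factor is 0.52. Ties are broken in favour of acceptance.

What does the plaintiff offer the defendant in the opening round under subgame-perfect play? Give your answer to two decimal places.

104.20

Round 5 (the plaintiff proposes): the defendant gets 293 if talks fail, so the plaintiff offers 293 and keeps 707.
Round 4 (the defendant proposes): the plaintiff can get 707 next round, worth 0.96 × 707 = 678.72 now. The defendant offers 678.72 and keeps 1000 − 678.72 = 321.28.
Round 3 (the plaintiff proposes): the defendant can get 321.28 next round, worth 0.52 × 321.28 = 167.0656 now, so the plaintiff offers 167.0656, keeping 832.9344.
Round 2 (the defendant proposes): the plaintiff can get 832.9344 next round, worth 0.96 × 832.9344 = 799.617024 now. The defendant offers 799.617024 and keeps 1000 − 799.617024 = 200.382976.
Round 1 (the plaintiff proposes): the defendant can get 200.382976 next round, worth 0.52 × 200.382976 = 104.19914752 now, so the plaintiff offers 104.19914752, keeping 895.80085248.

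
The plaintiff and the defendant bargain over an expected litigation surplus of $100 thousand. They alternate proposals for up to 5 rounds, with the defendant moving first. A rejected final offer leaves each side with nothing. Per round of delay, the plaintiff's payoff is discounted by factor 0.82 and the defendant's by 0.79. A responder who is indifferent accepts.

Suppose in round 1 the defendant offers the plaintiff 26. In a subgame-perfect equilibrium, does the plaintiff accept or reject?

Round 5 (the defendant proposes): rejection yields 0 for the plaintiff; the defendant offers 0 and keeps 100.
Round 4 (the plaintiff proposes): the defendant can get 100 next round, worth 0.79 × 100 = 79 now; the plaintiff offers that and keeps 21.
Round 3 (the defendant proposes): the plaintiff can get 21 next round, worth 0.82 × 21 = 17.22 now, so the defendant offers 17.22, keeping 82.78.
Round 2 (the plaintiff proposes): the defendant can get 82.78 next round, worth 0.79 × 82.78 = 65.3962 now, so the plaintiff offers 65.3962, keeping 34.6038.
So by rejecting in round 1, the plaintiff gets 34.6038 next round, worth 0.82 × 34.6038 = 28.375116 now.
Offer 26 < 28.375116, so the plaintiff rejects.

Reject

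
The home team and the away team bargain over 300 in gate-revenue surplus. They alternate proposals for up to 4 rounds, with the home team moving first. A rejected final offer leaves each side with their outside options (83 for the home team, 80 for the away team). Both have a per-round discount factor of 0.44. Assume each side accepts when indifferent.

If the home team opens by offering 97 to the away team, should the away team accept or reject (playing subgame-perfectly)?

Round 4 (the away team proposes): the home team gets 83 if talks fail, so the away team offers 83 and keeps 217.
Round 3 (the home team proposes): the away team can get 217 next round, worth 0.44 × 217 = 95.48 now, so the home team offers 95.48, keeping 204.52.
Round 2 (the away team proposes): the home team can get 204.52 next round, worth 0.44 × 204.52 = 89.9888 now, so the away team offers 89.9888, keeping 210.0112.
So by rejecting in round 1, the away team gets 210.0112 next round, worth 0.44 × 210.0112 = 92.404928 now.
Offer 97 ≥ 92.404928, so the away team accepts.

Accept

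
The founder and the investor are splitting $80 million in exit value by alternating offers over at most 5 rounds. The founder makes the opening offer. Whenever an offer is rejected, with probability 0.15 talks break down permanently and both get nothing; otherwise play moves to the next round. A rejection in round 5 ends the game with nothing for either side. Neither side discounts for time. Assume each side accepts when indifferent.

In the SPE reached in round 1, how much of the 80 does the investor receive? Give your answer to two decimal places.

17.57

By backward induction:
Round 5 (the founder proposes): rejection yields 0 for the investor; the founder offers 0 and keeps 80.
Round 4 (the investor proposes): rejecting gives the founder an expected 0.85 × 80 = 68; the investor offers that and keeps 12.
Round 3 (the founder proposes): rejecting gives the investor an expected 0.85 × 12 = 10.2. The founder offers 10.2 and keeps 80 − 10.2 = 69.8.
Round 2 (the investor proposes): rejecting gives the founder an expected 0.85 × 69.8 = 59.33. The investor offers 59.33 and keeps 80 − 59.33 = 20.67.
Round 1 (the founder proposes): rejecting gives the investor an expected 0.85 × 20.67 = 17.5695, so the founder offers 17.5695, keeping 62.4305.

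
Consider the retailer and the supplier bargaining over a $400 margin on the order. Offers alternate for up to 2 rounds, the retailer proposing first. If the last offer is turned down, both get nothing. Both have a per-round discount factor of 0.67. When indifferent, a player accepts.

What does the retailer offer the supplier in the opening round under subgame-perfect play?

Round 2 (the supplier proposes): rejection yields 0 for the retailer; the supplier offers 0 and keeps 400.
Round 1 (the retailer proposes): the supplier can get 400 next round, worth 0.67 × 400 = 268 now; the retailer offers that and keeps 132.

268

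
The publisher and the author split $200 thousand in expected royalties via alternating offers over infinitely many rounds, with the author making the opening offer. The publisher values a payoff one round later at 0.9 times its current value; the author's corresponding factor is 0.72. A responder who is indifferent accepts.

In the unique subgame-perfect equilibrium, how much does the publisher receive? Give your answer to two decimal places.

In a stationary SPE each proposer offers the other exactly their discounted continuation value.
If the author keeps x when proposing and the publisher keeps y when proposing, then x = 200 − 0.9y and y = 200 − 0.72x.
Solving: x = 200(1 − 0.9) / (1 − 0.72·0.9) = 20 / 0.352 ≈ 56.8182.
The publisher gets 200 − 56.8182 ≈ 143.1818.

143.18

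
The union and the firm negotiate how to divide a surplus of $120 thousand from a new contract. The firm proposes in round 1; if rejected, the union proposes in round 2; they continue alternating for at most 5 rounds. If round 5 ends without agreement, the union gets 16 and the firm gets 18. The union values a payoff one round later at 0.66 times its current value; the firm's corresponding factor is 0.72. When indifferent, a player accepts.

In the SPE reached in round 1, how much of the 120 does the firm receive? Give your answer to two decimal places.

83.67

Round 5 (the firm proposes): the union gets 16 if talks fail, so the firm offers 16 and keeps 104.
Round 4 (the union proposes): the firm can get 104 next round, worth 0.72 × 104 = 74.88 now, so the union offers 74.88, keeping 45.12.
Round 3 (the firm proposes): the union can get 45.12 next round, worth 0.66 × 45.12 = 29.7792 now, so the firm offers 29.7792, keeping 90.2208.
Round 2 (the union proposes): the firm can get 90.2208 next round, worth 0.72 × 90.2208 = 64.958976 now, so the union offers 64.958976, keeping 55.041024.
Round 1 (the firm proposes): the union can get 55.041024 next round, worth 0.66 × 55.041024 = 36.32707584 now. The firm offers 36.32707584 and keeps 120 − 36.32707584 = 83.67292416.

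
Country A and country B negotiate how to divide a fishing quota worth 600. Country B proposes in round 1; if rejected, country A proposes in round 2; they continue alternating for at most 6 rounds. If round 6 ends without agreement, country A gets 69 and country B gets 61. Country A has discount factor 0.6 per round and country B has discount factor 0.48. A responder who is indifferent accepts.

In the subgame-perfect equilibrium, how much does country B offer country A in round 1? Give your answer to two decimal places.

Round 6 (country A proposes): country B gets 61 if talks fail, so country A offers 61 and keeps 539.
Round 5 (country B proposes): country A can get 539 next round, worth 0.6 × 539 = 323.4 now; country B offers that and keeps 276.6.
Round 4 (country A proposes): country B can get 276.6 next round, worth 0.48 × 276.6 = 132.768 now; country A offers that and keeps 467.232.
Round 3 (country B proposes): country A can get 467.232 next round, worth 0.6 × 467.232 = 280.3392 now; country B offers that and keeps 319.6608.
Round 2 (country A proposes): country B can get 319.6608 next round, worth 0.48 × 319.6608 = 153.437184 now, so country A offers 153.437184, keeping 446.562816.
Round 1 (country B proposes): country A can get 446.562816 next round, worth 0.6 × 446.562816 = 267.9376896 now, so country B offers 267.9376896, keeping 332.0623104.

267.94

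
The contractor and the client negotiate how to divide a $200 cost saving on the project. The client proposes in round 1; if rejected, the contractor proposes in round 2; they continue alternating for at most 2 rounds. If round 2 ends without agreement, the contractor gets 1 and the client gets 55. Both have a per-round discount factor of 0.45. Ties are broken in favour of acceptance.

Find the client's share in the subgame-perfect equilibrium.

134.75

Work backward from the last round.
Round 2 (the contractor proposes): the client gets 55 if talks fail, so the contractor offers 55 and keeps 145.
Round 1 (the client proposes): the contractor can get 145 next round, worth 0.45 × 145 = 65.25 now. The client offers 65.25 and keeps 200 − 65.25 = 134.75.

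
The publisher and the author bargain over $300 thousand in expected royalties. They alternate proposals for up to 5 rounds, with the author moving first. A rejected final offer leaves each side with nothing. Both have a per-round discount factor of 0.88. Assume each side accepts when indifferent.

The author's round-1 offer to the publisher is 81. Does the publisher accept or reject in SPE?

Round 5 (the author proposes): the publisher will accept anything ≥ 0, so the author offers 0 and keeps 300.
Round 4 (the publisher proposes): the author can get 300 next round, worth 0.88 × 300 = 264 now. The publisher offers 264 and keeps 300 − 264 = 36.
Round 3 (the author proposes): the publisher can get 36 next round, worth 0.88 × 36 = 31.68 now, so the author offers 31.68, keeping 268.32.
Round 2 (the publisher proposes): the author can get 268.32 next round, worth 0.88 × 268.32 = 236.1216 now; the publisher offers that and keeps 63.8784.
So by rejecting in round 1, the publisher gets 63.8784 next round, worth 0.88 × 63.8784 = 56.212992 now.
Offer 81 ≥ 56.212992, so the publisher accepts.

Accept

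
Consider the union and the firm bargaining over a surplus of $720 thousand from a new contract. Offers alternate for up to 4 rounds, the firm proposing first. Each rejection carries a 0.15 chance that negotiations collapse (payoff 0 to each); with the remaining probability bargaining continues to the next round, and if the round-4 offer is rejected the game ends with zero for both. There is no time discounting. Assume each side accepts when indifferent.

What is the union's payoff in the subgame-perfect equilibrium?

Round 4 (the union proposes): rejection yields 0 for the firm; the union offers 0 and keeps 720.
Round 3 (the firm proposes): rejecting gives the union an expected 0.85 × 720 = 612, so the firm offers 612, keeping 108.
Round 2 (the union proposes): rejecting gives the firm an expected 0.85 × 108 = 91.8, so the union offers 91.8, keeping 628.2.
Round 1 (the firm proposes): rejecting gives the union an expected 0.85 × 628.2 = 533.97; the firm offers that and keeps 186.03.

533.97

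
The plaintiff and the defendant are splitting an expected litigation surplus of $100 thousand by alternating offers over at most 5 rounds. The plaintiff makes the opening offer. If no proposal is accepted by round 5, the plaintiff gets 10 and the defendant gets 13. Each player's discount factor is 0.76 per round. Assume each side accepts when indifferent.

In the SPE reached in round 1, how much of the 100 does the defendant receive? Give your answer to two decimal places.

33.11

Round 5 (the plaintiff proposes): the defendant gets 13 if talks fail, so the plaintiff offers 13 and keeps 87.
Round 4 (the defendant proposes): the plaintiff can get 87 next round, worth 0.76 × 87 = 66.12 now; the defendant offers that and keeps 33.88.
Round 3 (the plaintiff proposes): the defendant can get 33.88 next round, worth 0.76 × 33.88 = 25.7488 now. The plaintiff offers 25.7488 and keeps 100 − 25.7488 = 74.2512.
Round 2 (the defendant proposes): the plaintiff can get 74.2512 next round, worth 0.76 × 74.2512 = 56.430912 now; the defendant offers that and keeps 43.569088.
Round 1 (the plaintiff proposes): the defendant can get 43.569088 next round, worth 0.76 × 43.569088 = 33.11250688 now. The plaintiff offers 33.11250688 and keeps 100 − 33.11250688 = 66.88749312.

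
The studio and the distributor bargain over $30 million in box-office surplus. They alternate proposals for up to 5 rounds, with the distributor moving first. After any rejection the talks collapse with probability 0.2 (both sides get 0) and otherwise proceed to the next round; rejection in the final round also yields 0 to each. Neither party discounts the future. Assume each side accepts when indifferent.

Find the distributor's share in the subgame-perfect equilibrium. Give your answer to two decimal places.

Round 5 (the distributor proposes): rejection yields 0 for the studio; the distributor offers 0 and keeps 30.
Round 4 (the studio proposes): rejecting gives the distributor an expected 0.8 × 30 = 24. The studio offers 24 and keeps 30 − 24 = 6.
Round 3 (the distributor proposes): rejecting gives the studio an expected 0.8 × 6 = 4.8; the distributor offers that and keeps 25.2.
Round 2 (the studio proposes): rejecting gives the distributor an expected 0.8 × 25.2 = 20.16; the studio offers that and keeps 9.84.
Round 1 (the distributor proposes): rejecting gives the studio an expected 0.8 × 9.84 = 7.872; the distributor offers that and keeps 22.128.

22.13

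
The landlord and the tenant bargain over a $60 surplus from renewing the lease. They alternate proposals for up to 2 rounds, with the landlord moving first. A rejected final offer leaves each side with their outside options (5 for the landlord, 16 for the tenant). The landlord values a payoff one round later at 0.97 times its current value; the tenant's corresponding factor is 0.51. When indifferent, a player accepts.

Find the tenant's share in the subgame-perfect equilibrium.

28.05

Round 2 (the tenant proposes): the landlord gets 5 if talks fail, so the tenant offers 5 and keeps 55.
Round 1 (the landlord proposes): the tenant can get 55 next round, worth 0.51 × 55 = 28.05 now, so the landlord offers 28.05, keeping 31.95.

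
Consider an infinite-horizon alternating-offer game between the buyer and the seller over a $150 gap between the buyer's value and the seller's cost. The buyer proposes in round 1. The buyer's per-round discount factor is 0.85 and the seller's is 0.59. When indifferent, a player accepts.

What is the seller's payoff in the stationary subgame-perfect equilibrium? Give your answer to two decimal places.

Let x be the buyer's share when the buyer proposes and y be the seller's share when the seller proposes.
The seller accepts iff offered ≥ 0.59·y, so x = 150 − 0.59y. Symmetrically y = 150 − 0.85x.
Substituting: x = 150 − 0.59(150 − 0.85x), giving x(1 − 0.85·0.59) = 150(1 − 0.59).
So x = 150 × 0.41 / 0.4985 ≈ 123.3701, and the seller receives 150 − x ≈ 26.6299.

26.63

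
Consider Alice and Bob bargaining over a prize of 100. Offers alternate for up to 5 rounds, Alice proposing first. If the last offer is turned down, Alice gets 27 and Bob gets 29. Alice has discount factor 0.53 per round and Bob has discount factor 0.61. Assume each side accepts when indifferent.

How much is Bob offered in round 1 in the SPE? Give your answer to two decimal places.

Round 5 (Alice proposes): Bob gets 29 if talks fail, so Alice offers 29 and keeps 71.
Round 4 (Bob proposes): Alice can get 71 next round, worth 0.53 × 71 = 37.63 now; Bob offers that and keeps 62.37.
Round 3 (Alice proposes): Bob can get 62.37 next round, worth 0.61 × 62.37 = 38.0457 now. Alice offers 38.0457 and keeps 100 − 38.0457 = 61.9543.
Round 2 (Bob proposes): Alice can get 61.9543 next round, worth 0.53 × 61.9543 = 32.835779 now; Bob offers that and keeps 67.164221.
Round 1 (Alice proposes): Bob can get 67.164221 next round, worth 0.61 × 67.164221 = 40.97017481 now; Alice offers that and keeps 59.02982519.

40.97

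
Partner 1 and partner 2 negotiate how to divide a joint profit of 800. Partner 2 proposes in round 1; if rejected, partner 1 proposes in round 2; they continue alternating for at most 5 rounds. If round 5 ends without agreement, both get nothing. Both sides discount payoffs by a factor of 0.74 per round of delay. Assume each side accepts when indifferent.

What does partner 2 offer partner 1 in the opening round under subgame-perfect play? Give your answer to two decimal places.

Round 5 (partner 2 proposes): rejection yields 0 for partner 1; partner 2 offers 0 and keeps 800.
Round 4 (partner 1 proposes): partner 2 can get 800 next round, worth 0.74 × 800 = 592 now, so partner 1 offers 592, keeping 208.
Round 3 (partner 2 proposes): partner 1 can get 208 next round, worth 0.74 × 208 = 153.92 now; partner 2 offers that and keeps 646.08.
Round 2 (partner 1 proposes): partner 2 can get 646.08 next round, worth 0.74 × 646.08 = 478.0992 now. Partner 1 offers 478.0992 and keeps 800 − 478.0992 = 321.9008.
Round 1 (partner 2 proposes): partner 1 can get 321.9008 next round, worth 0.74 × 321.9008 = 238.206592 now; partner 2 offers that and keeps 561.793408.

238.21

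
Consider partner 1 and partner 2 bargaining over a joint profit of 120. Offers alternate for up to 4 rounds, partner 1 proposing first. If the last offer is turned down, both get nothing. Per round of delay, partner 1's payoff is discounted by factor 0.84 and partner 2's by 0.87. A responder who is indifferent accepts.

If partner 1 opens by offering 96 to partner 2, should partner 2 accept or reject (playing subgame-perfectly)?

Round 4 (partner 2 proposes): rejection yields 0 for partner 1; partner 2 offers 0 and keeps 120.
Round 3 (partner 1 proposes): partner 2 can get 120 next round, worth 0.87 × 120 = 104.4 now; partner 1 offers that and keeps 15.6.
Round 2 (partner 2 proposes): partner 1 can get 15.6 next round, worth 0.84 × 15.6 = 13.104 now; partner 2 offers that and keeps 106.896.
So by rejecting in round 1, partner 2 gets 106.896 next round, worth 0.87 × 106.896 = 92.99952 now.
Offer 96 ≥ 92.99952, so partner 2 accepts.

Accept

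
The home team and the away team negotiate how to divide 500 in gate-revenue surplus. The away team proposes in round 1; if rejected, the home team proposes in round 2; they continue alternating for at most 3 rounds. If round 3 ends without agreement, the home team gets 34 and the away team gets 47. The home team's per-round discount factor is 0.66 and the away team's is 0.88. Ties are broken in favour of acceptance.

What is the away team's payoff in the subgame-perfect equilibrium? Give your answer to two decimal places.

440.65

By backward induction:
Round 3 (the away team proposes): the home team gets 34 if talks fail, so the away team offers 34 and keeps 466.
Round 2 (the home team proposes): the away team can get 466 next round, worth 0.88 × 466 = 410.08 now, so the home team offers 410.08, keeping 89.92.
Round 1 (the away team proposes): the home team can get 89.92 next round, worth 0.66 × 89.92 = 59.3472 now; the away team offers that and keeps 440.6528.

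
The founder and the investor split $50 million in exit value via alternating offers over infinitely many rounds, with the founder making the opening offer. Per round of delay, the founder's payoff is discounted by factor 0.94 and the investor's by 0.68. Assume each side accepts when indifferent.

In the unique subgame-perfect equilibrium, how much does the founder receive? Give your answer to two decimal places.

Let x be the founder's share when the founder proposes and y be the investor's share when the investor proposes.
The investor accepts iff offered ≥ 0.68·y, so x = 50 − 0.68y. Symmetrically y = 50 − 0.94x.
Substituting: x = 50 − 0.68(50 − 0.94x), giving x(1 − 0.94·0.68) = 50(1 − 0.68).
So x = 50 × 0.32 / 0.3608 ≈ 44.3459, and the investor receives 50 − x ≈ 5.6541.

44.35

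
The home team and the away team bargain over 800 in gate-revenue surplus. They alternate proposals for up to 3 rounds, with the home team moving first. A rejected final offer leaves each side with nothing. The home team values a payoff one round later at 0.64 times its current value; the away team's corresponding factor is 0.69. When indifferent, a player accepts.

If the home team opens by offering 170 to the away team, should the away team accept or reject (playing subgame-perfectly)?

Reject

Round 3 (the home team proposes): rejection yields 0 for the away team; the home team offers 0 and keeps 800.
Round 2 (the away team proposes): the home team can get 800 next round, worth 0.64 × 800 = 512 now; the away team offers that and keeps 288.
So by rejecting in round 1, the away team gets 288 next round, worth 0.69 × 288 = 198.72 now.
Offer 170 < 198.72, so the away team rejects.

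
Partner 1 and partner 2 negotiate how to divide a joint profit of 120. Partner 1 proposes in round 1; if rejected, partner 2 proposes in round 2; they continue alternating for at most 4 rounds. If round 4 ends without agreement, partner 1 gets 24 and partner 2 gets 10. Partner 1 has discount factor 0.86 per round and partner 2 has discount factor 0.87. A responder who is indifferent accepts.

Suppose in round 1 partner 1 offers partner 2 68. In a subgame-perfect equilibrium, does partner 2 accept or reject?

Reject

Work out partner 2's continuation value if the offer is rejected.
Round 4 (partner 2 proposes): partner 1 gets 24 if talks fail, so partner 2 offers 24 and keeps 96.
Round 3 (partner 1 proposes): partner 2 can get 96 next round, worth 0.87 × 96 = 83.52 now. Partner 1 offers 83.52 and keeps 120 − 83.52 = 36.48.
Round 2 (partner 2 proposes): partner 1 can get 36.48 next round, worth 0.86 × 36.48 = 31.3728 now, so partner 2 offers 31.3728, keeping 88.6272.
So by rejecting in round 1, partner 2 gets 88.6272 next round, worth 0.87 × 88.6272 = 77.105664 now.
Offer 68 < 77.105664, so partner 2 rejects.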